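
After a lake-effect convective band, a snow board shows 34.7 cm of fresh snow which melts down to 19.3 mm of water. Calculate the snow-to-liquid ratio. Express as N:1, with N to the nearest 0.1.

ratio ≈ 18.0

Ratio = snow depth / SWE = 347 mm / 19.3 mm = 18.0, i.e. 18.0:1.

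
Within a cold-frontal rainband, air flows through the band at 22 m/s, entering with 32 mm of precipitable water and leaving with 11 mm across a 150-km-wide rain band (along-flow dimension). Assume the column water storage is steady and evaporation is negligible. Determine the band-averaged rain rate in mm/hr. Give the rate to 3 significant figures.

Column moisture flux per unit crosswind length is F = V × PW.
Inflow: F_in = 22 × 32 = 704 mm·m/s
Outflow: F_out = 22 × 11 = 242 mm·m/s
Steady-state rate R = (F_in − F_out)/L = (704 − 242) / 150000 m = 3.080e-03 mm/s.
R = 3.080e-03 × 3600 = 11.1 mm/hr.

R ≈ 11.1 mm/hr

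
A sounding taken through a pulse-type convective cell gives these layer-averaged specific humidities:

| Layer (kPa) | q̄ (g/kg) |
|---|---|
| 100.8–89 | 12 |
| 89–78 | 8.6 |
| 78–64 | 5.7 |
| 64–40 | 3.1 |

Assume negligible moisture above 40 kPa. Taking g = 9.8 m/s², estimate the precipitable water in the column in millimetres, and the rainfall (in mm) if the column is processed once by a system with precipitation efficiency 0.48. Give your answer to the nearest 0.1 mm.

PW ≈ 39.8 mm; rainfall ≈ 19.1 mm

Precipitable water is the column-integrated vapour mass per unit area: PW = (1/g) Σ q̄ Δp, with q in kg/kg and Δp in Pa (1 kg/m² of water = 1 mm).
Layer 100.8–89 kPa: Δp = 118 hPa = 11800 Pa, q̄ = 0.012 kg/kg → 0.012 × 11800 / 9.8 = 14.45 mm
Layer 89–78 kPa: Δp = 110 hPa = 11000 Pa, q̄ = 0.0086 kg/kg → 0.0086 × 11000 / 9.8 = 9.65 mm
Layer 78–64 kPa: Δp = 140 hPa = 14000 Pa, q̄ = 0.0057 kg/kg → 0.0057 × 14000 / 9.8 = 8.14 mm
Layer 64–40 kPa: Δp = 240 hPa = 24000 Pa, q̄ = 0.0031 kg/kg → 0.0031 × 24000 / 9.8 = 7.59 mm
PW = 14.45 + 9.65 + 8.14 + 7.59 = 39.83 ≈ 39.8 mm.
Rainfall = ε × PW = 0.48 × 39.8 = 19.1 mm.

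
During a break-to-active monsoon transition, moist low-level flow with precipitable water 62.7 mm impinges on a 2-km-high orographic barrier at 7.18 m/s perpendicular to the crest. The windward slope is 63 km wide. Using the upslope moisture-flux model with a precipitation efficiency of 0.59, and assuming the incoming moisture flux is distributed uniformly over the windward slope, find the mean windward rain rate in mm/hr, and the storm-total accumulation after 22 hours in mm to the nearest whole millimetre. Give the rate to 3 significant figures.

Incoming column moisture flux per unit ridge length: F = V × PW = 7.18 × 62.7 = 450.186 mm·m/s.
Spread over the 63 km slope with efficiency ε = 0.59: R = ε·F/W = 0.59 × 450.186 / 63000 m = 4.216e-03 mm/s.
R = 4.216e-03 × 3600 = 15.2 mm/hr.
Over 22 h: total = 15.2 × 22 = 334.4 ≈ 334 mm.

R ≈ 15.2 mm/hr; total ≈ 334 mm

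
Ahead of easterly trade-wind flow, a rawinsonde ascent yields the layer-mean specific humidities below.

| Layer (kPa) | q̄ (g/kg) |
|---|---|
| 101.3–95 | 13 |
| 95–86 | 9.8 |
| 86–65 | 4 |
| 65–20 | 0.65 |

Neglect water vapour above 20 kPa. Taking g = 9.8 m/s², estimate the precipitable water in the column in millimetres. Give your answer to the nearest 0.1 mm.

PW ≈ 28.9 mm

Precipitable water is the column-integrated vapour mass per unit area: PW = (1/g) Σ q̄ Δp, with q in kg/kg and Δp in Pa (1 kg/m² of water = 1 mm).
Layer 101.3–95 kPa: Δp = 63 hPa = 6300 Pa, q̄ = 0.013 kg/kg → 0.013 × 6300 / 9.8 = 8.36 mm
Layer 95–86 kPa: Δp = 90 hPa = 9000 Pa, q̄ = 0.0098 kg/kg → 0.0098 × 9000 / 9.8 = 9.00 mm
Layer 86–65 kPa: Δp = 210 hPa = 21000 Pa, q̄ = 0.004 kg/kg → 0.004 × 21000 / 9.8 = 8.57 mm
Layer 65–20 kPa: Δp = 450 hPa = 45000 Pa, q̄ = 0.00065 kg/kg → 0.00065 × 45000 / 9.8 = 2.98 mm
PW = 8.36 + 9.00 + 8.57 + 2.98 = 28.91 ≈ 28.9 mm.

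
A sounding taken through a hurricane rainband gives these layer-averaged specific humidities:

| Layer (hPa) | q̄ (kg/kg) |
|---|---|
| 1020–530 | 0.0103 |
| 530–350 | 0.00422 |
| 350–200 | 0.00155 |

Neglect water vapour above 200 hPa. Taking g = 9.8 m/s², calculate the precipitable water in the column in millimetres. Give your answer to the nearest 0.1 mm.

PW ≈ 61.6 mm

Precipitable water is the column-integrated vapour mass per unit area: PW = (1/g) Σ q̄ Δp, with q in kg/kg and Δp in Pa (1 kg/m² of water = 1 mm).
Layer 1020–530 hPa: Δp = 490 hPa = 49000 Pa, q̄ = 0.0103 kg/kg → 0.0103 × 49000 / 9.8 = 51.50 mm
Layer 530–350 hPa: Δp = 180 hPa = 18000 Pa, q̄ = 0.00422 kg/kg → 0.00422 × 18000 / 9.8 = 7.75 mm
Layer 350–200 hPa: Δp = 150 hPa = 15000 Pa, q̄ = 0.00155 kg/kg → 0.00155 × 15000 / 9.8 = 2.37 mm
PW = 51.50 + 7.75 + 2.37 = 61.62 ≈ 61.6 mm.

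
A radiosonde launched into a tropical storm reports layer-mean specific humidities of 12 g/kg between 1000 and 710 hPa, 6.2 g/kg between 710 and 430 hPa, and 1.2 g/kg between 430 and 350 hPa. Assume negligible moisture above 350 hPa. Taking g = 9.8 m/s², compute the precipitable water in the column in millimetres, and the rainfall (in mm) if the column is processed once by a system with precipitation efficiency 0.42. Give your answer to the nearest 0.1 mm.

PW ≈ 54.2 mm; rainfall ≈ 22.8 mm

Precipitable water is the column-integrated vapour mass per unit area: PW = (1/g) Σ q̄ Δp, with q in kg/kg and Δp in Pa (1 kg/m² of water = 1 mm).
Layer 1000–710 hPa: Δp = 290 hPa = 29000 Pa, q̄ = 0.012 kg/kg → 0.012 × 29000 / 9.8 = 35.51 mm
Layer 710–430 hPa: Δp = 280 hPa = 28000 Pa, q̄ = 0.0062 kg/kg → 0.0062 × 28000 / 9.8 = 17.71 mm
Layer 430–350 hPa: Δp = 80 hPa = 8000 Pa, q̄ = 0.0012 kg/kg → 0.0012 × 8000 / 9.8 = 0.98 mm
PW = 35.51 + 17.71 + 0.98 = 54.20 ≈ 54.2 mm.
Rainfall = ε × PW = 0.42 × 54.2 = 22.8 mm.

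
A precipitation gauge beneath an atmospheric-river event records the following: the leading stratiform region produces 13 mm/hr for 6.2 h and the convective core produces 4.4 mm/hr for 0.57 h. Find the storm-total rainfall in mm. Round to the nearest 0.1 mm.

Total = Σ Rᵢ Δtᵢ = 13 × 6.2 + 4.4 × 0.57
      = 80.6 + 2.508 = 83.1 mm.

total ≈ 83.1 mm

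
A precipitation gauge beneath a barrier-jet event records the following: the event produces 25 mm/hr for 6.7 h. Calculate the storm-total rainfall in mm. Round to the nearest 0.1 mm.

Total = Σ Rᵢ Δtᵢ = 25 × 6.7
      = 167.5 = 167.5 mm.

total ≈ 167.5 mm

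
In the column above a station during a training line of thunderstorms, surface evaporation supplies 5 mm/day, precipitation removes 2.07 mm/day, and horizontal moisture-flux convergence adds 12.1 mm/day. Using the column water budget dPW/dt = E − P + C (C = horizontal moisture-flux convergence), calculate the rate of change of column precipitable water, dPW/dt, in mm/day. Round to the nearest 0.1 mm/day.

dPW/dt ≈ 15.0 mm/day

dPW/dt = E − P + C = 5 − 2.07 + (12.1) = 15.0 mm/day.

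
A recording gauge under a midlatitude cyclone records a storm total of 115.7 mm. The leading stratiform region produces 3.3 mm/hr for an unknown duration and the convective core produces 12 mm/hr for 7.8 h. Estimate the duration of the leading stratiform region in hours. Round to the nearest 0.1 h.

Known phases: 12 × 7.8 = 93.6 mm.
Remaining depth = 115.7 − 93.6 = 22.1 mm.
Duration = 22.1 / 3.3 = 6.7 h.

duration ≈ 6.7 h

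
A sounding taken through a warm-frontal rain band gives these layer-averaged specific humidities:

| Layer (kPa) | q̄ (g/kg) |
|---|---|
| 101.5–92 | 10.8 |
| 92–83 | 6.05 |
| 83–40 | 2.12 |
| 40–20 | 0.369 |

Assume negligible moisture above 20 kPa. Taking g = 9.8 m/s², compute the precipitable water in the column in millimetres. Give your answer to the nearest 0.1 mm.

PW ≈ 26.1 mm

Precipitable water is the column-integrated vapour mass per unit area: PW = (1/g) Σ q̄ Δp, with q in kg/kg and Δp in Pa (1 kg/m² of water = 1 mm).
Layer 101.5–92 kPa: Δp = 95 hPa = 9500 Pa, q̄ = 0.0108 kg/kg → 0.0108 × 9500 / 9.8 = 10.47 mm
Layer 92–83 kPa: Δp = 90 hPa = 9000 Pa, q̄ = 0.00605 kg/kg → 0.00605 × 9000 / 9.8 = 5.56 mm
Layer 83–40 kPa: Δp = 430 hPa = 43000 Pa, q̄ = 0.00212 kg/kg → 0.00212 × 43000 / 9.8 = 9.30 mm
Layer 40–20 kPa: Δp = 200 hPa = 20000 Pa, q̄ = 0.000369 kg/kg → 0.000369 × 20000 / 9.8 = 0.75 mm
PW = 10.47 + 5.56 + 9.30 + 0.75 = 26.08 ≈ 26.1 mm.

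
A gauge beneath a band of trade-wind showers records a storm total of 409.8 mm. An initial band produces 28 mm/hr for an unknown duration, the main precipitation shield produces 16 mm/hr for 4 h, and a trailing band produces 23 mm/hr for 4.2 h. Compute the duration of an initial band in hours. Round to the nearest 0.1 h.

Known phases: 16 × 4 + 23 × 4.2 = 64 + 96.6 = 160.6 mm.
Remaining depth = 409.8 − 160.6 = 249.2 mm.
Duration = 249.2 / 28 = 8.9 h.

duration ≈ 8.9 h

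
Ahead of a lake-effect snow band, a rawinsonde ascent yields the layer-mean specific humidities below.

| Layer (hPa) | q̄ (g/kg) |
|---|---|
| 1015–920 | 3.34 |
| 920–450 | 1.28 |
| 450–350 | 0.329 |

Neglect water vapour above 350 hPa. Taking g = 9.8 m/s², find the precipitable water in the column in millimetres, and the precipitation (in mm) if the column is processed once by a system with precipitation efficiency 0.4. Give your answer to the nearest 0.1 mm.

PW ≈ 9.7 mm; precipitation ≈ 3.9 mm

Precipitable water is the column-integrated vapour mass per unit area: PW = (1/g) Σ q̄ Δp, with q in kg/kg and Δp in Pa (1 kg/m² of water = 1 mm).
Layer 1015–920 hPa: Δp = 95 hPa = 9500 Pa, q̄ = 0.00334 kg/kg → 0.00334 × 9500 / 9.8 = 3.24 mm
Layer 920–450 hPa: Δp = 470 hPa = 47000 Pa, q̄ = 0.00128 kg/kg → 0.00128 × 47000 / 9.8 = 6.14 mm
Layer 450–350 hPa: Δp = 100 hPa = 10000 Pa, q̄ = 0.000329 kg/kg → 0.000329 × 10000 / 9.8 = 0.34 mm
PW = 3.24 + 6.14 + 0.34 = 9.72 ≈ 9.7 mm.
Precipitation = ε × PW = 0.4 × 9.7 = 3.9 mm.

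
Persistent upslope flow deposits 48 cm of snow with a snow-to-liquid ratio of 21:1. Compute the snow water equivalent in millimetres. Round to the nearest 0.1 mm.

SWE ≈ 22.9 mm

SWE = snow depth / ratio = 48 cm / 21 = 2.286 cm = 22.9 mm.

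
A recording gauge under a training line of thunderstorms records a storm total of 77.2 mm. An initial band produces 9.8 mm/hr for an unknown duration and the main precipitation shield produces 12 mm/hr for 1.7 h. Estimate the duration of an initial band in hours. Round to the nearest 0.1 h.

Known phases: 12 × 1.7 = 20.4 mm.
Remaining depth = 77.2 − 20.4 = 56.8 mm.
Duration = 56.8 / 9.8 = 5.8 h.

duration ≈ 5.8 h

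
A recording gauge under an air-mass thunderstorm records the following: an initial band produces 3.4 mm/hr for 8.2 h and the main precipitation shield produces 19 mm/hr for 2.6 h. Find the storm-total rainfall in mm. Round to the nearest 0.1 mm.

total ≈ 77.3 mm

Total = Σ Rᵢ Δtᵢ = 3.4 × 8.2 + 19 × 2.6
      = 27.88 + 49.4 = 77.3 mm.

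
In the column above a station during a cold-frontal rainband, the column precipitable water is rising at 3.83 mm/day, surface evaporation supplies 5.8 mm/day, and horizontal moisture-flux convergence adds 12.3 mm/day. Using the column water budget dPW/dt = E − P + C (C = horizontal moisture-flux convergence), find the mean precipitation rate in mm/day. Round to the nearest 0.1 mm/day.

P ≈ 14.3 mm/day

dPW/dt = +3.83 mm/day.
P = E + C − dPW/dt = 5.8 + (12.3) − (+3.83) = 14.3 mm/day.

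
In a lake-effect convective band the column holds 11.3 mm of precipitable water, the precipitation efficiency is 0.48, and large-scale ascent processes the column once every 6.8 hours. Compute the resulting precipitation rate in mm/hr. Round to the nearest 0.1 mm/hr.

Each overturning extracts ε × PW = 0.48 × 11.3 = 5.424 mm.
Rate = ε·PW / τ = 5.424 / 6.8 h = 0.8 mm/hr.

R ≈ 0.8 mm/hr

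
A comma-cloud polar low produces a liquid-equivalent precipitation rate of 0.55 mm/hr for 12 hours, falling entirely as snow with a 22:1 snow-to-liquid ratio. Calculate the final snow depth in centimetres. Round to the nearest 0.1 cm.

snow depth ≈ 14.5 cm

Liquid-equivalent depth = 0.55 × 12 = 6.6 mm.
Snow depth = 6.6 mm × 22 = 145.2 mm = 14.5 cm.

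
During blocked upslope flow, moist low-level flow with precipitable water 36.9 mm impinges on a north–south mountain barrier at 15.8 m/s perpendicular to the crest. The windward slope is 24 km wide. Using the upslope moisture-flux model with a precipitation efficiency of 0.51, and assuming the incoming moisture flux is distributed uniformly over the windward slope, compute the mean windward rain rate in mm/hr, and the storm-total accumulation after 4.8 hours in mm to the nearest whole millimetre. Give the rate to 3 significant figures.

R ≈ 44.6 mm/hr; total ≈ 214 mm

Incoming column moisture flux per unit ridge length: F = V × PW = 15.8 × 36.9 = 583.02 mm·m/s.
Spread over the 24 km slope with efficiency ε = 0.51: R = ε·F/W = 0.51 × 583.02 / 24000 m = 1.239e-02 mm/s.
R = 1.239e-02 × 3600 = 44.6 mm/hr.
Over 4.8 h: total = 44.6 × 4.8 = 214.08 ≈ 214 mm.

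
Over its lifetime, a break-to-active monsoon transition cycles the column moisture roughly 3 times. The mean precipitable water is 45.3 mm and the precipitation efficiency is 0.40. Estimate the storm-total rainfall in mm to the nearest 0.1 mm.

Each cycle deposits ε × PW = 0.40 × 45.3 = 18.12 mm.
Over 3 cycles: 3 × 18.12 = 54.4 mm.

rainfall ≈ 54.4 mm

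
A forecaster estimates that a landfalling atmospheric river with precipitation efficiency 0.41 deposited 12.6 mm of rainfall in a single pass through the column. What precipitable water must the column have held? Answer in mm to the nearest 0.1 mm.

PW = rainfall / ε = 12.6 / 0.41 = 30.7 mm.

PW ≈ 30.7 mm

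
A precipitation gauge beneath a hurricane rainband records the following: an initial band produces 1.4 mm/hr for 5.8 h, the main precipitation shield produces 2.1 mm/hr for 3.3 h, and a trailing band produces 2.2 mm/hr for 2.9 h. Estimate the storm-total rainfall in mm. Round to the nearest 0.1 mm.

Total = Σ Rᵢ Δtᵢ = 1.4 × 5.8 + 2.1 × 3.3 + 2.2 × 2.9
      = 8.12 + 6.93 + 6.38 = 21.4 mm.

total ≈ 21.4 mm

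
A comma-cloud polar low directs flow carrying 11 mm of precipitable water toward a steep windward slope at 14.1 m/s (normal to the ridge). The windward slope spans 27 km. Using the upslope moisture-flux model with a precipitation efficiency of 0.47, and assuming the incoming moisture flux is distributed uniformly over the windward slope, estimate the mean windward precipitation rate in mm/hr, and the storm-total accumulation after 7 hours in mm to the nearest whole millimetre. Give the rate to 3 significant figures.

Incoming column moisture flux per unit ridge length: F = V × PW = 14.1 × 11 = 155.1 mm·m/s.
Spread over the 27 km slope with efficiency ε = 0.47: R = ε·F/W = 0.47 × 155.1 / 27000 m = 2.700e-03 mm/s.
R = 2.700e-03 × 3600 = 9.72 mm/hr.
Over 7 h: total = 9.72 × 7 = 68.04 ≈ 68 mm.

R ≈ 9.72 mm/hr; total ≈ 68 mm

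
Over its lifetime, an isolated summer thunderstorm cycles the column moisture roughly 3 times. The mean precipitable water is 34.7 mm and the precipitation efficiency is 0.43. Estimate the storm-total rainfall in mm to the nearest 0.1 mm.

rainfall ≈ 44.8 mm

Each cycle deposits ε × PW = 0.43 × 34.7 = 14.921 mm.
Over 3 cycles: 3 × 14.921 = 44.8 mm.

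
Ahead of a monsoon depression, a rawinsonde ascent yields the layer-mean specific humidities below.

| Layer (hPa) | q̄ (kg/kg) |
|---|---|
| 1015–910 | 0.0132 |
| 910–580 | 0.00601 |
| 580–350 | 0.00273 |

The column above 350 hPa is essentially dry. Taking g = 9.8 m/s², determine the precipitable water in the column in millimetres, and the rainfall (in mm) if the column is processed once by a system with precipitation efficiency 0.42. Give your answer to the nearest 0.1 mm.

Precipitable water is the column-integrated vapour mass per unit area: PW = (1/g) Σ q̄ Δp, with q in kg/kg and Δp in Pa (1 kg/m² of water = 1 mm).
Layer 1015–910 hPa: Δp = 105 hPa = 10500 Pa, q̄ = 0.0132 kg/kg → 0.0132 × 10500 / 9.8 = 14.14 mm
Layer 910–580 hPa: Δp = 330 hPa = 33000 Pa, q̄ = 0.00601 kg/kg → 0.00601 × 33000 / 9.8 = 20.24 mm
Layer 580–350 hPa: Δp = 230 hPa = 23000 Pa, q̄ = 0.00273 kg/kg → 0.00273 × 23000 / 9.8 = 6.41 mm
PW = 14.14 + 20.24 + 6.41 = 40.79 ≈ 40.8 mm.
Rainfall = ε × PW = 0.42 × 40.8 = 17.1 mm.

PW ≈ 40.8 mm; rainfall ≈ 17.1 mm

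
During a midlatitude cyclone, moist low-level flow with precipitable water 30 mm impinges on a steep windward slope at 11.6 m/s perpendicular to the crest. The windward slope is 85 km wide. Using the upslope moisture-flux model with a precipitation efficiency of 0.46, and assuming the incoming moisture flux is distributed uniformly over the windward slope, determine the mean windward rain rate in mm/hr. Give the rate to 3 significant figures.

R ≈ 6.78 mm/hr

Incoming column moisture flux per unit ridge length: F = V × PW = 11.6 × 30 = 348 mm·m/s.
Spread over the 85 km slope with efficiency ε = 0.46: R = ε·F/W = 0.46 × 348 / 85000 m = 1.883e-03 mm/s.
R = 1.883e-03 × 3600 = 6.78 mm/hr.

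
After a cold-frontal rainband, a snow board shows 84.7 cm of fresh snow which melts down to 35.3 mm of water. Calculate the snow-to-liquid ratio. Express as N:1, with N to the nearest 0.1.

Ratio = snow depth / SWE = 847 mm / 35.3 mm = 24.0, i.e. 24.0:1.

ratio ≈ 24.0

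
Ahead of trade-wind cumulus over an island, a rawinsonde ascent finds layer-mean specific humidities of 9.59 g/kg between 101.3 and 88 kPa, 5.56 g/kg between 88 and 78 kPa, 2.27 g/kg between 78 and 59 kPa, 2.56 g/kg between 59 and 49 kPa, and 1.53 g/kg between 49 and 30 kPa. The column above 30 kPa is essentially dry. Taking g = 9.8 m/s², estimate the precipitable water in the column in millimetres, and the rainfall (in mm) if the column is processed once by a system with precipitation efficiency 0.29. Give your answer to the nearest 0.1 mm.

PW ≈ 28.7 mm; rainfall ≈ 8.3 mm

Precipitable water is the column-integrated vapour mass per unit area: PW = (1/g) Σ q̄ Δp, with q in kg/kg and Δp in Pa (1 kg/m² of water = 1 mm).
Layer 101.3–88 kPa: Δp = 133 hPa = 13300 Pa, q̄ = 0.00959 kg/kg → 0.00959 × 13300 / 9.8 = 13.02 mm
Layer 88–78 kPa: Δp = 100 hPa = 10000 Pa, q̄ = 0.00556 kg/kg → 0.00556 × 10000 / 9.8 = 5.67 mm
Layer 78–59 kPa: Δp = 190 hPa = 19000 Pa, q̄ = 0.00227 kg/kg → 0.00227 × 19000 / 9.8 = 4.40 mm
Layer 59–49 kPa: Δp = 100 hPa = 10000 Pa, q̄ = 0.00256 kg/kg → 0.00256 × 10000 / 9.8 = 2.61 mm
Layer 49–30 kPa: Δp = 190 hPa = 19000 Pa, q̄ = 0.00153 kg/kg → 0.00153 × 19000 / 9.8 = 2.97 mm
PW = 13.02 + 5.67 + 4.40 + 2.61 + 2.97 = 28.67 ≈ 28.7 mm.
Rainfall = ε × PW = 0.29 × 28.7 = 8.3 mm.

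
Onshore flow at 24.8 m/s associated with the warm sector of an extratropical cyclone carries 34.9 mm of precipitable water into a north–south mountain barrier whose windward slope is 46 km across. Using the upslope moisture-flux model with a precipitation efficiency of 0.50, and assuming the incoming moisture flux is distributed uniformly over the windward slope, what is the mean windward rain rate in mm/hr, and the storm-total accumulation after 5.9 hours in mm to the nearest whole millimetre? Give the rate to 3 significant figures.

Incoming column moisture flux per unit ridge length: F = V × PW = 24.8 × 34.9 = 865.52 mm·m/s.
Spread over the 46 km slope with efficiency ε = 0.50: R = ε·F/W = 0.50 × 865.52 / 46000 m = 9.408e-03 mm/s.
R = 9.408e-03 × 3600 = 33.9 mm/hr.
Over 5.9 h: total = 33.9 × 5.9 = 200.01 ≈ 200 mm.

R ≈ 33.9 mm/hr; total ≈ 200 mm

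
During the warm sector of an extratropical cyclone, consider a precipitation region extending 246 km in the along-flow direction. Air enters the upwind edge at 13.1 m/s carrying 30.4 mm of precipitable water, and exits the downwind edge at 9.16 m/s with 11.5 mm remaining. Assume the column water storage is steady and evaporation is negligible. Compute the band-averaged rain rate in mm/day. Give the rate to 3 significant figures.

R ≈ 103 mm/day

Column moisture flux per unit crosswind length is F = V × PW.
Inflow: F_in = 13.1 × 30.4 = 398.24 mm·m/s
Outflow: F_out = 9.16 × 11.5 = 105.34 mm·m/s
Steady-state rate R = (F_in − F_out)/L = (398.24 − 105.34) / 246000 m = 1.191e-03 mm/s.
R = 1.191e-03 × 3600 × 24 = 103 mm/day.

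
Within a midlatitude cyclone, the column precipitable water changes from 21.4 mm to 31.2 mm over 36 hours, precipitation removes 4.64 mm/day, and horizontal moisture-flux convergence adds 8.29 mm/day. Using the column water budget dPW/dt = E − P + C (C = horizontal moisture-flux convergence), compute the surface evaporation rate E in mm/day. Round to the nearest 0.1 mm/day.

dPW/dt = (31.2 − 21.4) mm / (36/24 day) = +6.533 mm/day.
E = dPW/dt + P − C = (+6.533) + 4.64 − (8.29) = 2.9 mm/day.

E ≈ 2.9 mm/day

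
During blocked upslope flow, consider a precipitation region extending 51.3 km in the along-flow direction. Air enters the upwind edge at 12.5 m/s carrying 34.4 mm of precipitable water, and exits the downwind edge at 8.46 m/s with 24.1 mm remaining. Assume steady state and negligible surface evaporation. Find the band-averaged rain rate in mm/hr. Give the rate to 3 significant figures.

Column moisture flux per unit crosswind length is F = V × PW.
Inflow: F_in = 12.5 × 34.4 = 430 mm·m/s
Outflow: F_out = 8.46 × 24.1 = 203.886 mm·m/s
Steady-state rate R = (F_in − F_out)/L = (430 − 203.886) / 51300 m = 4.408e-03 mm/s.
R = 4.408e-03 × 3600 = 15.9 mm/hr.

R ≈ 15.9 mm/hr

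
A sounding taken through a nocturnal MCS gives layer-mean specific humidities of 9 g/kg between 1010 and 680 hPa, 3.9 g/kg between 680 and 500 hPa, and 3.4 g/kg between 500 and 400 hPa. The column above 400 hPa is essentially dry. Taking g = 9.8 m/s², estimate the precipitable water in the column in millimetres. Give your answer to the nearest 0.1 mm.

PW ≈ 40.9 mm

Precipitable water is the column-integrated vapour mass per unit area: PW = (1/g) Σ q̄ Δp, with q in kg/kg and Δp in Pa (1 kg/m² of water = 1 mm).
Layer 1010–680 hPa: Δp = 330 hPa = 33000 Pa, q̄ = 0.009 kg/kg → 0.009 × 33000 / 9.8 = 30.31 mm
Layer 680–500 hPa: Δp = 180 hPa = 18000 Pa, q̄ = 0.0039 kg/kg → 0.0039 × 18000 / 9.8 = 7.16 mm
Layer 500–400 hPa: Δp = 100 hPa = 10000 Pa, q̄ = 0.0034 kg/kg → 0.0034 × 10000 / 9.8 = 3.47 mm
PW = 30.31 + 7.16 + 3.47 = 40.94 ≈ 40.9 mm.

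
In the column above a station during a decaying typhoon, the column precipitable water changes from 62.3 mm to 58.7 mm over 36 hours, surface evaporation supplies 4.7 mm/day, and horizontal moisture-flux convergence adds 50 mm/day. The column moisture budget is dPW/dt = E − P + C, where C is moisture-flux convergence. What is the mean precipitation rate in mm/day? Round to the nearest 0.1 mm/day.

P ≈ 57.1 mm/day

dPW/dt = (58.7 − 62.3) mm / (36/24 day) = -2.400 mm/day.
P = E + C − dPW/dt = 4.7 + (50) − (-2.400) = 57.1 mm/day.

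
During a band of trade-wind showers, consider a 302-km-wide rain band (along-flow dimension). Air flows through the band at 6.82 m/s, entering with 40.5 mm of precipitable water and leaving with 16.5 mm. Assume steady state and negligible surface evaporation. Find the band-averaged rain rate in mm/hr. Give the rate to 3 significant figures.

R ≈ 1.95 mm/hr

Column moisture flux per unit crosswind length is F = V × PW.
Inflow: F_in = 6.82 × 40.5 = 276.21 mm·m/s
Outflow: F_out = 6.82 × 16.5 = 112.53 mm·m/s
Steady-state rate R = (F_in − F_out)/L = (276.21 − 112.53) / 302000 m = 5.420e-04 mm/s.
R = 5.420e-04 × 3600 = 1.95 mm/hr.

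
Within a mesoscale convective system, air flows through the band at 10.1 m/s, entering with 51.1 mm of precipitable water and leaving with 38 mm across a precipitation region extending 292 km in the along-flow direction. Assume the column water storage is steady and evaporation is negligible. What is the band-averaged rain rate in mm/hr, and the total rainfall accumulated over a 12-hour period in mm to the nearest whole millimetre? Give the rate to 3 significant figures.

Column moisture flux per unit crosswind length is F = V × PW.
Inflow: F_in = 10.1 × 51.1 = 516.11 mm·m/s
Outflow: F_out = 10.1 × 38 = 383.8 mm·m/s
Steady-state rate R = (F_in − F_out)/L = (516.11 − 383.8) / 292000 m = 4.531e-04 mm/s.
R = 4.531e-04 × 3600 = 1.63 mm/hr.
Over 12 h: total = 1.63 × 12 = 19.56 ≈ 20 mm.

R ≈ 1.63 mm/hr; total ≈ 20 mm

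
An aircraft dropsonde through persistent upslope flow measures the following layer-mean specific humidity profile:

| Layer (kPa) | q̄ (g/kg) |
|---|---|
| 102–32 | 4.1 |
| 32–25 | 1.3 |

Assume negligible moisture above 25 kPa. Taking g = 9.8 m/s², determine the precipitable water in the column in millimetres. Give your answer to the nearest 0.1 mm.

PW ≈ 30.2 mm

Precipitable water is the column-integrated vapour mass per unit area: PW = (1/g) Σ q̄ Δp, with q in kg/kg and Δp in Pa (1 kg/m² of water = 1 mm).
Layer 102–32 kPa: Δp = 700 hPa = 70000 Pa, q̄ = 0.0041 kg/kg → 0.0041 × 70000 / 9.8 = 29.29 mm
Layer 32–25 kPa: Δp = 70 hPa = 7000 Pa, q̄ = 0.0013 kg/kg → 0.0013 × 7000 / 9.8 = 0.93 mm
PW = 29.29 + 0.93 = 30.22 ≈ 30.2 mm.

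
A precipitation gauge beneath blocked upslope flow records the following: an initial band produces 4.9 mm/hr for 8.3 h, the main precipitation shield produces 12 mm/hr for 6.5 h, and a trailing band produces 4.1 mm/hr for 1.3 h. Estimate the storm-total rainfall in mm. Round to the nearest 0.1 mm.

Total = Σ Rᵢ Δtᵢ = 4.9 × 8.3 + 12 × 6.5 + 4.1 × 1.3
      = 40.67 + 78 + 5.33 = 124.0 mm.

total ≈ 124.0 mm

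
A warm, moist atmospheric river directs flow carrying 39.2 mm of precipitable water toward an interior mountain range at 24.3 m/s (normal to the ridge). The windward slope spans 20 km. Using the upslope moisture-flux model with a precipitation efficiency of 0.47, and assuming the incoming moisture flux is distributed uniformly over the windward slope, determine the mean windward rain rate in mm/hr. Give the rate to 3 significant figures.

R ≈ 80.6 mm/hr

Incoming column moisture flux per unit ridge length: F = V × PW = 24.3 × 39.2 = 952.56 mm·m/s.
Spread over the 20 km slope with efficiency ε = 0.47: R = ε·F/W = 0.47 × 952.56 / 20000 m = 2.239e-02 mm/s.
R = 2.239e-02 × 3600 = 80.6 mm/hr.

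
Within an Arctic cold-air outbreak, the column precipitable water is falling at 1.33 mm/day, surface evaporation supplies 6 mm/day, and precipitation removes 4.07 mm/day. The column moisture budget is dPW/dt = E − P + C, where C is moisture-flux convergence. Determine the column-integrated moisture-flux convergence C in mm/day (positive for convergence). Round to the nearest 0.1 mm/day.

dPW/dt = -1.33 mm/day.
C = dPW/dt − E + P = (-1.33) − 6 + 4.07 = -3.3 mm/day.

C ≈ -3.3 mm/day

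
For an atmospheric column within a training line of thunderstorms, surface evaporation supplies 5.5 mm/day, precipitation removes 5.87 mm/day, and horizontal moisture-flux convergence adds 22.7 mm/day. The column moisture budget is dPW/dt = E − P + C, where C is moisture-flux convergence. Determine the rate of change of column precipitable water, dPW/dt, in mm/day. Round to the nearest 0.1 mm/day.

dPW/dt = E − P + C = 5.5 − 5.87 + (22.7) = 22.3 mm/day.

dPW/dt ≈ 22.3 mm/day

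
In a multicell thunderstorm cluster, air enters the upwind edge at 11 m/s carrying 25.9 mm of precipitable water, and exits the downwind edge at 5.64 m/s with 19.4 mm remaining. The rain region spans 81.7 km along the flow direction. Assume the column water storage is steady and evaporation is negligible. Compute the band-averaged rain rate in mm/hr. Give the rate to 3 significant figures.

R ≈ 7.73 mm/hr

Column moisture flux per unit crosswind length is F = V × PW.
Inflow: F_in = 11 × 25.9 = 284.9 mm·m/s
Outflow: F_out = 5.64 × 19.4 = 109.416 mm·m/s
Steady-state rate R = (F_in − F_out)/L = (284.9 − 109.416) / 81700 m = 2.148e-03 mm/s.
R = 2.148e-03 × 3600 = 7.73 mm/hr.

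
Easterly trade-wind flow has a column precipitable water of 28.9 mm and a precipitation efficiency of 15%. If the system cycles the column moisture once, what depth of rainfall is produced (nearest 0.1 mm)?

rainfall ≈ 4.3 mm

Rainfall = ε × PW = 0.15 × 28.9 = 4.3 mm.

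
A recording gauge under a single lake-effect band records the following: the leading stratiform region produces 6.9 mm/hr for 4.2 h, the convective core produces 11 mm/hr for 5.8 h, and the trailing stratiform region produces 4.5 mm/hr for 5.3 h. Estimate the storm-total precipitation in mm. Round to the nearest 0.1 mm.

total ≈ 116.6 mm

Total = Σ Rᵢ Δtᵢ = 6.9 × 4.2 + 11 × 5.8 + 4.5 × 5.3
      = 28.98 + 63.8 + 23.85 = 116.6 mm.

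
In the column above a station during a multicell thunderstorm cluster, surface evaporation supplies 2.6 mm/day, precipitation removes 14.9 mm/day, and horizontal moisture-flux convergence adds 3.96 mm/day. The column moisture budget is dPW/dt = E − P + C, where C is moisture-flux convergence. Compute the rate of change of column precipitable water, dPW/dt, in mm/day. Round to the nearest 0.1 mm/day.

dPW/dt ≈ -8.3 mm/day

dPW/dt = E − P + C = 2.6 − 14.9 + (3.96) = -8.3 mm/day.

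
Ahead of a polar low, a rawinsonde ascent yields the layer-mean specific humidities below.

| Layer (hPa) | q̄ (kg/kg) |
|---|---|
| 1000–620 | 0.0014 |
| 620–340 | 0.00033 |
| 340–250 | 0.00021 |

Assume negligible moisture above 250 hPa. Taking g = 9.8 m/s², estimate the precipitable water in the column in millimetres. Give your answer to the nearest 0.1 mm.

PW ≈ 6.6 mm

Precipitable water is the column-integrated vapour mass per unit area: PW = (1/g) Σ q̄ Δp, with q in kg/kg and Δp in Pa (1 kg/m² of water = 1 mm).
Layer 1000–620 hPa: Δp = 380 hPa = 38000 Pa, q̄ = 0.0014 kg/kg → 0.0014 × 38000 / 9.8 = 5.43 mm
Layer 620–340 hPa: Δp = 280 hPa = 28000 Pa, q̄ = 0.00033 kg/kg → 0.00033 × 28000 / 9.8 = 0.94 mm
Layer 340–250 hPa: Δp = 90 hPa = 9000 Pa, q̄ = 0.00021 kg/kg → 0.00021 × 9000 / 9.8 = 0.19 mm
PW = 5.43 + 0.94 + 0.19 = 6.56 ≈ 6.6 mm.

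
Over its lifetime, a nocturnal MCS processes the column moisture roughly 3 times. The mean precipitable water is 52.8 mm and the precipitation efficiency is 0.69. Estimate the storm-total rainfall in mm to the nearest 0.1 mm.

Each cycle deposits ε × PW = 0.69 × 52.8 = 36.432 mm.
Over 3 cycles: 3 × 36.432 = 109.3 mm.

rainfall ≈ 109.3 mm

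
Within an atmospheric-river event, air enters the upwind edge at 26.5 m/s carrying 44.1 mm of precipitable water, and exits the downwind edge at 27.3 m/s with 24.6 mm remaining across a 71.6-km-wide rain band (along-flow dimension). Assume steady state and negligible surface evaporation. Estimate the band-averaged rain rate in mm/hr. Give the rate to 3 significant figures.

R ≈ 25.0 mm/hr

Column moisture flux per unit crosswind length is F = V × PW.
Inflow: F_in = 26.5 × 44.1 = 1168.65 mm·m/s
Outflow: F_out = 27.3 × 24.6 = 671.58 mm·m/s
Steady-state rate R = (F_in − F_out)/L = (1168.65 − 671.58) / 71600 m = 6.942e-03 mm/s.
R = 6.942e-03 × 3600 = 25.0 mm/hr.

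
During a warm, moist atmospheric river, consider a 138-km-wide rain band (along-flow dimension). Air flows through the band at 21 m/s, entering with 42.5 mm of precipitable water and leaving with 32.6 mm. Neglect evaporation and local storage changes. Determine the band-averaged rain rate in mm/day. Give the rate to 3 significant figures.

Column moisture flux per unit crosswind length is F = V × PW.
Inflow: F_in = 21 × 42.5 = 892.5 mm·m/s
Outflow: F_out = 21 × 32.6 = 684.6 mm·m/s
Steady-state rate R = (F_in − F_out)/L = (892.5 − 684.6) / 138000 m = 1.507e-03 mm/s.
R = 1.507e-03 × 3600 × 24 = 130 mm/day.

R ≈ 130 mm/day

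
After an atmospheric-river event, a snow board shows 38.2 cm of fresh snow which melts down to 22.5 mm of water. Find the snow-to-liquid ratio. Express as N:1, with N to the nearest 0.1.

ratio ≈ 17.0

Ratio = snow depth / SWE = 382 mm / 22.5 mm = 17.0, i.e. 17.0:1.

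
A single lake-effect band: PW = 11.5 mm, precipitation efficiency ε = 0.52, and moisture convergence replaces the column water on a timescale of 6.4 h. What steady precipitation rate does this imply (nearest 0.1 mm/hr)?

Each overturning extracts ε × PW = 0.52 × 11.5 = 5.98 mm.
Rate = ε·PW / τ = 5.98 / 6.4 h = 0.9 mm/hr.

R ≈ 0.9 mm/hr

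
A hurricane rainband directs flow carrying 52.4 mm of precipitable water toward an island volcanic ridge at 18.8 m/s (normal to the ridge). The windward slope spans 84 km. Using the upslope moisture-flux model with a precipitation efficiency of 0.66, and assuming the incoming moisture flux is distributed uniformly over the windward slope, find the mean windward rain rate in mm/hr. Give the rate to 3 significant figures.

Incoming column moisture flux per unit ridge length: F = V × PW = 18.8 × 52.4 = 985.12 mm·m/s.
Spread over the 84 km slope with efficiency ε = 0.66: R = ε·F/W = 0.66 × 985.12 / 84000 m = 7.740e-03 mm/s.
R = 7.740e-03 × 3600 = 27.9 mm/hr.

R ≈ 27.9 mm/hr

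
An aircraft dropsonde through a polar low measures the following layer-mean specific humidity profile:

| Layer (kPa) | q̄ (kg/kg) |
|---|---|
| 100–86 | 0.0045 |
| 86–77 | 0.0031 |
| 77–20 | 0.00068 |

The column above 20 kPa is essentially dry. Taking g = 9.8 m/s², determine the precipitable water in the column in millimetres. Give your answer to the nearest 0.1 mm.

PW ≈ 13.2 mm

Precipitable water is the column-integrated vapour mass per unit area: PW = (1/g) Σ q̄ Δp, with q in kg/kg and Δp in Pa (1 kg/m² of water = 1 mm).
Layer 100–86 kPa: Δp = 140 hPa = 14000 Pa, q̄ = 0.0045 kg/kg → 0.0045 × 14000 / 9.8 = 6.43 mm
Layer 86–77 kPa: Δp = 90 hPa = 9000 Pa, q̄ = 0.0031 kg/kg → 0.0031 × 9000 / 9.8 = 2.85 mm
Layer 77–20 kPa: Δp = 570 hPa = 57000 Pa, q̄ = 0.00068 kg/kg → 0.00068 × 57000 / 9.8 = 3.96 mm
PW = 6.43 + 2.85 + 3.96 = 13.24 ≈ 13.2 mm.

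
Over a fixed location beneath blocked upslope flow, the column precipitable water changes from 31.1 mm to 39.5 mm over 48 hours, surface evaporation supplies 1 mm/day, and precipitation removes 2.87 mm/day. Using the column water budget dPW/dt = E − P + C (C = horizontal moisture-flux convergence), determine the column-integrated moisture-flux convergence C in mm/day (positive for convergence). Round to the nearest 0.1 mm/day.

C ≈ 6.1 mm/day

dPW/dt = (39.5 − 31.1) mm / (48/24 day) = +4.200 mm/day.
C = dPW/dt − E + P = (+4.200) − 1 + 2.87 = 6.1 mm/day.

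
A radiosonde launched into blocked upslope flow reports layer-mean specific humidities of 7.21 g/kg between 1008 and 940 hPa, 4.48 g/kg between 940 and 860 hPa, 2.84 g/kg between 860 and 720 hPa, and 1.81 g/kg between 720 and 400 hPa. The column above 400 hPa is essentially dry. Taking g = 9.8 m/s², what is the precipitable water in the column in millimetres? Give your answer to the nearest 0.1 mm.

PW ≈ 18.6 mm

Precipitable water is the column-integrated vapour mass per unit area: PW = (1/g) Σ q̄ Δp, with q in kg/kg and Δp in Pa (1 kg/m² of water = 1 mm).
Layer 1008–940 hPa: Δp = 68 hPa = 6800 Pa, q̄ = 0.00721 kg/kg → 0.00721 × 6800 / 9.8 = 5.00 mm
Layer 940–860 hPa: Δp = 80 hPa = 8000 Pa, q̄ = 0.00448 kg/kg → 0.00448 × 8000 / 9.8 = 3.66 mm
Layer 860–720 hPa: Δp = 140 hPa = 14000 Pa, q̄ = 0.00284 kg/kg → 0.00284 × 14000 / 9.8 = 4.06 mm
Layer 720–400 hPa: Δp = 320 hPa = 32000 Pa, q̄ = 0.00181 kg/kg → 0.00181 × 32000 / 9.8 = 5.91 mm
PW = 5.00 + 3.66 + 4.06 + 5.91 = 18.63 ≈ 18.6 mm.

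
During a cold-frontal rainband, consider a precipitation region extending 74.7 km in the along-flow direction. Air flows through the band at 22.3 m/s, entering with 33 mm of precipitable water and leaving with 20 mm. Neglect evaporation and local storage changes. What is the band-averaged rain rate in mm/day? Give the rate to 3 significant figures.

Column moisture flux per unit crosswind length is F = V × PW.
Inflow: F_in = 22.3 × 33 = 735.9 mm·m/s
Outflow: F_out = 22.3 × 20 = 446 mm·m/s
Steady-state rate R = (F_in − F_out)/L = (735.9 − 446) / 74700 m = 3.881e-03 mm/s.
R = 3.881e-03 × 3600 × 24 = 335 mm/day.

R ≈ 335 mm/day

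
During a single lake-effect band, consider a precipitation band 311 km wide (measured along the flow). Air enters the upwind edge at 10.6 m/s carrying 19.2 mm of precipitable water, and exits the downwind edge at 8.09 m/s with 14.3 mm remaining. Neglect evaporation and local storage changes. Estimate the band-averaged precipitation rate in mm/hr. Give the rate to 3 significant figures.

R ≈ 1.02 mm/hr

Column moisture flux per unit crosswind length is F = V × PW.
Inflow: F_in = 10.6 × 19.2 = 203.52 mm·m/s
Outflow: F_out = 8.09 × 14.3 = 115.687 mm·m/s
Steady-state rate R = (F_in − F_out)/L = (203.52 − 115.687) / 311000 m = 2.824e-04 mm/s.
R = 2.824e-04 × 3600 = 1.02 mm/hr.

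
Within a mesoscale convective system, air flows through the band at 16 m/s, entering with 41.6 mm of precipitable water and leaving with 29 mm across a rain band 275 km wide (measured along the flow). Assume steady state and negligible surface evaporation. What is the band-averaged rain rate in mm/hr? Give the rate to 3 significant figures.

Column moisture flux per unit crosswind length is F = V × PW.
Inflow: F_in = 16 × 41.6 = 665.6 mm·m/s
Outflow: F_out = 16 × 29 = 464 mm·m/s
Steady-state rate R = (F_in − F_out)/L = (665.6 − 464) / 275000 m = 7.331e-04 mm/s.
R = 7.331e-04 × 3600 = 2.64 mm/hr.

R ≈ 2.64 mm/hr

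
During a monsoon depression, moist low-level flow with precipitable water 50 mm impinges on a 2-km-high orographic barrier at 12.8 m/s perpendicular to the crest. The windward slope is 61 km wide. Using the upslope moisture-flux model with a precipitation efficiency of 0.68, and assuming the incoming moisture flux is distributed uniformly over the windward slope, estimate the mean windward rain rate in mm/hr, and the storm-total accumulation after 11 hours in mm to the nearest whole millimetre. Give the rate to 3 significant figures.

Incoming column moisture flux per unit ridge length: F = V × PW = 12.8 × 50 = 640 mm·m/s.
Spread over the 61 km slope with efficiency ε = 0.68: R = ε·F/W = 0.68 × 640 / 61000 m = 7.134e-03 mm/s.
R = 7.134e-03 × 3600 = 25.7 mm/hr.
Over 11 h: total = 25.7 × 11 = 282.7 ≈ 283 mm.

R ≈ 25.7 mm/hr; total ≈ 283 mm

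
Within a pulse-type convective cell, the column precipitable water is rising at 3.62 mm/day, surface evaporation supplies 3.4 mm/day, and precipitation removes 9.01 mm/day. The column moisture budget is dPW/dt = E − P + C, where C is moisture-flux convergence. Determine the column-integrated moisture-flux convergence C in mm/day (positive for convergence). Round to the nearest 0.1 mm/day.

C ≈ 9.2 mm/day

dPW/dt = +3.62 mm/day.
C = dPW/dt − E + P = (+3.62) − 3.4 + 9.01 = 9.2 mm/day.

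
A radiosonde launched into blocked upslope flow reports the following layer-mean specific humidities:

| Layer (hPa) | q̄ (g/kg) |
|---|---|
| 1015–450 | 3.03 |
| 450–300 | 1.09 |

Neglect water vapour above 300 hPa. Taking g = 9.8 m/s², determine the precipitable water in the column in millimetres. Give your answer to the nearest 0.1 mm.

PW ≈ 19.1 mm

Precipitable water is the column-integrated vapour mass per unit area: PW = (1/g) Σ q̄ Δp, with q in kg/kg and Δp in Pa (1 kg/m² of water = 1 mm).
Layer 1015–450 hPa: Δp = 565 hPa = 56500 Pa, q̄ = 0.00303 kg/kg → 0.00303 × 56500 / 9.8 = 17.47 mm
Layer 450–300 hPa: Δp = 150 hPa = 15000 Pa, q̄ = 0.00109 kg/kg → 0.00109 × 15000 / 9.8 = 1.67 mm
PW = 17.47 + 1.67 = 19.14 ≈ 19.1 mm.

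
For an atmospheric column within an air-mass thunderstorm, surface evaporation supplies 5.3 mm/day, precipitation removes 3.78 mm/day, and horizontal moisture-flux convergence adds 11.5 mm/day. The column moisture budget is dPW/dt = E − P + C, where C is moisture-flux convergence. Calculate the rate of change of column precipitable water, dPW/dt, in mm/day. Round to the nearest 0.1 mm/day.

dPW/dt ≈ 13.0 mm/day

dPW/dt = E − P + C = 5.3 − 3.78 + (11.5) = 13.0 mm/day.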